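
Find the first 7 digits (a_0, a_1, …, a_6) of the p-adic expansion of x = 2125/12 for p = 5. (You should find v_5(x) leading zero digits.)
(a_0, …, a_6) = (0, 0, 0, 1, 3, 4, 2)

v_5(2125/12) = 3, so a_0 = ... = a_2 = 0. Factor out: x = 5^3 · u with u = 17/12 a unit in ℤ_5. Expand u iteratively via a_{v+i} = u_i mod 5, u_{i+1} = (u_i − a_{v+i})/5:
  u_0 = 17/12;  a_3 = 1;  u_1 = (u_0 − 1)/5 = 1/12
  u_1 = 1/12;  a_4 = 3;  u_2 = (u_1 − 3)/5 = -7/12
  u_2 = -7/12;  a_5 = 4;  u_3 = (u_2 − 4)/5 = -11/12
  u_3 = -11/12;  a_6 = 2;  u_4 = (u_3 − 2)/5 = -7/12
Digits: (0, 0, 0, 1, 3, 4, 2).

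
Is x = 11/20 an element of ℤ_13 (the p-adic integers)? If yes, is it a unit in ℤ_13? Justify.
x ∈ ℤ_13^× (unit); v_13(x) = 0

ℤ_13 = {x ∈ ℚ_13 : v_13(x) ≥ 0} and ℤ_13^× = {x ∈ ℤ_13 : v_13(x) = 0}. Here v_13(11/20) = v_13(num) − v_13(den) = 0; compare against these criteria.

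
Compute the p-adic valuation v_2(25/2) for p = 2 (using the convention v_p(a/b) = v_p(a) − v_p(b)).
v_2(25/2) = -1

Factor powers of 2 from the numerator and denominator of the reduced fraction: 25 = 2^0 · 25 and 2 = 2^1 · 1. Apply v_p(a/b) = v_p(a) − v_p(b): v_2(25/2) = 0 − 1 = -1.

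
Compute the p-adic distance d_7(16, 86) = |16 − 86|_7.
d_7(16, 86) = 1/7

Step 1 — x − y = 16 − 86 = -70. Step 2 — v_7(-70) = 1 (factor: -70 = −(7^1 · 10); the sign does not affect v_p). Step 3 — |x − y|_7 = 7^{-1} = 1/7.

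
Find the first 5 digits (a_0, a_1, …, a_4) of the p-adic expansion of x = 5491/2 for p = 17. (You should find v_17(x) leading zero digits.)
(a_0, …, a_4) = (0, 0, 1, 9, 8)

v_17(5491/2) = 2, so a_0 = ... = a_1 = 0. Factor out: x = 17^2 · u with u = 19/2 a unit in ℤ_17. Expand u iteratively via a_{v+i} = u_i mod 17, u_{i+1} = (u_i − a_{v+i})/17:
  u_0 = 19/2;  a_2 = 1;  u_1 = (u_0 − 1)/17 = 1/2
  u_1 = 1/2;  a_3 = 9;  u_2 = (u_1 − 9)/17 = -1/2
  u_2 = -1/2;  a_4 = 8;  u_3 = (u_2 − 8)/17 = -1/2
Digits: (0, 0, 1, 9, 8).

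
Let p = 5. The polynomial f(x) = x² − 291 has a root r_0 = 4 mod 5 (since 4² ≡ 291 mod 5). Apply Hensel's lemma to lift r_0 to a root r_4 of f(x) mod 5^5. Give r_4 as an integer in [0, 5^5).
r_4 = 1679 (mod 3125)

Hensel's recurrence: r_{i+1} = r_i − f(r_i)·(f′(r_i))^{-1} mod 5^{i+2}, with f′(x) = 2x. Iterate:
  r_0 = 4 (mod 5)
  r_1 = 4 (mod 25)
  r_2 = 54 (mod 125)
  r_3 = 429 (mod 625)
  r_4 = 1679 (mod 3125)
Final: r_4 = 1679, and one checks f(r_4) ≡ 0 mod 5^5.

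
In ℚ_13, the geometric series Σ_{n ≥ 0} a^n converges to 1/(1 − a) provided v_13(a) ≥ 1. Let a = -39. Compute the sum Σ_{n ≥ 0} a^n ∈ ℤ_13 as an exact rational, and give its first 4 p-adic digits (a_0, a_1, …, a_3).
Σ a^n = 1/(1 − a) = 1/40;  first 4 digits = (1, 10, 8, 12)

v_13(a) = 1 ≥ 1, so the series converges in ℤ_13 to 1/(1 − a) = 1/(1 − (-39)) = 1/40. Expand this rational in ℤ_13: compute digits iteratively via d_i = x_i mod 13, x_{i+1} = (x_i − d_i)/13. The first 4 digits are (1, 10, 8, 12).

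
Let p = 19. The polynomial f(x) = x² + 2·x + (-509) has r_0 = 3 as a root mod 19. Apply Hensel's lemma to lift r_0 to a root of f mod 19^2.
r_1 = 155 (mod 361)

Hensel: r_{i+1} = r_i − f(r_i)·(f′(r_i))^{-1} mod 19^{i+2}, f′(x) = 2x + 2. Iterate:
  r_0 = 3 (mod 19)
  r_1 = 155 (mod 361)
Final: r = 155 satisfies f(r) ≡ 0 mod 19^2.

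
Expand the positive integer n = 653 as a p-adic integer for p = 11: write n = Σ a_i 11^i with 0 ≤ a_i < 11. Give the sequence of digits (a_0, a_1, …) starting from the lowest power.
(a_0, a_1, …) = (4, 4, 5)

Repeated division by 11 gives the digits low-to-high: 653 = 4 + 4·11^1 + 5·11^2. Digit sequence: (4, 4, 5).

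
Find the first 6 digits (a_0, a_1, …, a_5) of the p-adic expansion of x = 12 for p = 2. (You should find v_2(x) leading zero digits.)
(a_0, …, a_5) = (0, 0, 1, 1, 0, 0)

v_2(12) = 2, so a_0 = ... = a_1 = 0. Factor out: x = 2^2 · u with u = 3 a unit in ℤ_2. Expand u iteratively via a_{v+i} = u_i mod 2, u_{i+1} = (u_i − a_{v+i})/2:
  u_0 = 3;  a_2 = 1;  u_1 = (u_0 − 1)/2 = 1
  u_1 = 1;  a_3 = 1;  u_2 = (u_1 − 1)/2 = 0
  u_2 = 0;  a_4 = 0;  u_3 = (u_2 − 0)/2 = 0
  u_3 = 0;  a_5 = 0;  u_4 = (u_3 − 0)/2 = 0
Digits: (0, 0, 1, 1, 0, 0).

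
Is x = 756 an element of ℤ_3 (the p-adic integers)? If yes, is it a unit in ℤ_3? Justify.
x ∈ ℤ_3 but not a unit; v_3(x) = 3 > 0

ℤ_3 = {x ∈ ℚ_3 : v_3(x) ≥ 0} and ℤ_3^× = {x ∈ ℤ_3 : v_3(x) = 0}. Here v_3(756) = v_3(num) − v_3(den) = 3; compare against these criteria.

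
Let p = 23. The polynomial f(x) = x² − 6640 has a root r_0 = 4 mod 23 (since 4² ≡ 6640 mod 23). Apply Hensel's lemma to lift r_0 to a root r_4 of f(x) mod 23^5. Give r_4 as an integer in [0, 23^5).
r_4 = 584319 (mod 6436343)

Hensel's recurrence: r_{i+1} = r_i − f(r_i)·(f′(r_i))^{-1} mod 23^{i+2}, with f′(x) = 2x. Iterate:
  r_0 = 4 (mod 23)
  r_1 = 303 (mod 529)
  r_2 = 303 (mod 12167)
  r_3 = 24637 (mod 279841)
  r_4 = 584319 (mod 6436343)
Final: r_4 = 584319, and one checks f(r_4) ≡ 0 mod 23^5.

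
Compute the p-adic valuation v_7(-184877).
v_7(-184877) = 5

v_7(n) is the largest exponent k such that 7^k divides n. Factor out: -184877 = -7^5 · 11. (Sign doesn't affect v_p.) So v_7(-184877) = 5.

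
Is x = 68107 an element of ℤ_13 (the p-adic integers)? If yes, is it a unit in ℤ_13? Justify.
x ∈ ℤ_13 but not a unit; v_13(x) = 3 > 0

ℤ_13 = {x ∈ ℚ_13 : v_13(x) ≥ 0} and ℤ_13^× = {x ∈ ℤ_13 : v_13(x) = 0}. Here v_13(68107) = v_13(num) − v_13(den) = 3; compare against these criteria.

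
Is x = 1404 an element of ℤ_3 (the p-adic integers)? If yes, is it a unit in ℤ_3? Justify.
x ∈ ℤ_3 but not a unit; v_3(x) = 3 > 0

ℤ_3 = {x ∈ ℚ_3 : v_3(x) ≥ 0} and ℤ_3^× = {x ∈ ℤ_3 : v_3(x) = 0}. Here v_3(1404) = v_3(num) − v_3(den) = 3; compare against these criteria.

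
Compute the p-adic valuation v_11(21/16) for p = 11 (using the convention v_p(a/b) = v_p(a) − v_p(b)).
v_11(21/16) = 0

Factor powers of 11 from the numerator and denominator of the reduced fraction: 21 = 11^0 · 21 and 16 = 11^0 · 16. Apply v_p(a/b) = v_p(a) − v_p(b): v_11(21/16) = 0 − 0 = 0.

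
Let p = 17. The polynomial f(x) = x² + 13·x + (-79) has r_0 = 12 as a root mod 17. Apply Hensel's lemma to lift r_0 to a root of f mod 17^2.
r_1 = 131 (mod 289)

Hensel: r_{i+1} = r_i − f(r_i)·(f′(r_i))^{-1} mod 17^{i+2}, f′(x) = 2x + 13. Iterate:
  r_0 = 12 (mod 17)
  r_1 = 131 (mod 289)
Final: r = 131 satisfies f(r) ≡ 0 mod 17^2.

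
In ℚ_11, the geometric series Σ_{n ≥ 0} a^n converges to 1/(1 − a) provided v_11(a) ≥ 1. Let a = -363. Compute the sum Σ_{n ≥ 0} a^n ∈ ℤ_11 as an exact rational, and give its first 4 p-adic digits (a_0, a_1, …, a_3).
Σ a^n = 1/(1 − a) = 1/364;  first 4 digits = (1, 0, 8, 10)

v_11(a) = 2 ≥ 1, so the series converges in ℤ_11 to 1/(1 − a) = 1/(1 − (-363)) = 1/364. Expand this rational in ℤ_11: compute digits iteratively via d_i = x_i mod 11, x_{i+1} = (x_i − d_i)/11. The first 4 digits are (1, 0, 8, 10).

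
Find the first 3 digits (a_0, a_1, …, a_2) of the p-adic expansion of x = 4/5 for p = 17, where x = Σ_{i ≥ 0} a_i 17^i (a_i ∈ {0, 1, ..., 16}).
(a_0, …, a_2) = (11, 13, 6)

v_17(4/5) = 0 (numerator and denominator both coprime to 17), so x ∈ ℤ_17^×. Compute digits iteratively via a_i = x_i mod 17, x_{i+1} = (x_i − a_i)/17, with x_0 = x:
  x_0 = 4/5;  a_0 = 11;  x_1 = (x_0 − 11)/17 = -3/5
  x_1 = -3/5;  a_1 = 13;  x_2 = (x_1 − 13)/17 = -4/5
  x_2 = -4/5;  a_2 = 6;  x_3 = (x_2 − 6)/17 = -2/5
Digits: (11, 13, 6).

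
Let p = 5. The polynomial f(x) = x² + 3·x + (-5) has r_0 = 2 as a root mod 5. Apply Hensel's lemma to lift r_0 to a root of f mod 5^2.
r_1 = 12 (mod 25)

Hensel: r_{i+1} = r_i − f(r_i)·(f′(r_i))^{-1} mod 5^{i+2}, f′(x) = 2x + 3. Iterate:
  r_0 = 2 (mod 5)
  r_1 = 12 (mod 25)
Final: r = 12 satisfies f(r) ≡ 0 mod 5^2.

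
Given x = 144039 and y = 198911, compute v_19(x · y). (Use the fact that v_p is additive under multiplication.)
v_19(28650941529) = 6

v_p(x) = 3 (factor: 144039 = 19^3 · 21); v_p(y) = 3 (factor: 198911 = 19^3 · 29). Additivity: v_p(xy) = v_p(x) + v_p(y) = 3 + 3 = 6. (Direct check: xy = 28650941529 = 19^6 · (609).)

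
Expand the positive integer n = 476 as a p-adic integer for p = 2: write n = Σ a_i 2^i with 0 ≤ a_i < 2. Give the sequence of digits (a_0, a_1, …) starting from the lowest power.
(a_0, a_1, …) = (0, 0, 1, 1, 1, 0, 1, 1, 1)

Repeated division by 2 gives the digits low-to-high: 476 = 1·2^2 + 1·2^3 + 1·2^4 + 1·2^6 + 1·2^7 + 1·2^8. Digit sequence: (0, 0, 1, 1, 1, 0, 1, 1, 1).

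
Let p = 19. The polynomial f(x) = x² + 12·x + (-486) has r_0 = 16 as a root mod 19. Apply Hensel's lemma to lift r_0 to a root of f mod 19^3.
r_2 = 3151 (mod 6859)

Hensel: r_{i+1} = r_i − f(r_i)·(f′(r_i))^{-1} mod 19^{i+2}, f′(x) = 2x + 12. Iterate:
  r_0 = 16 (mod 19)
  r_1 = 263 (mod 361)
  r_2 = 3151 (mod 6859)
Final: r = 3151 satisfies f(r) ≡ 0 mod 19^3.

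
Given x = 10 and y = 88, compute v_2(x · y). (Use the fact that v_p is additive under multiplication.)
v_2(880) = 4

v_p(x) = 1 (factor: 10 = 2^1 · 5); v_p(y) = 3 (factor: 88 = 2^3 · 11). Additivity: v_p(xy) = v_p(x) + v_p(y) = 1 + 3 = 4. (Direct check: xy = 880 = 2^4 · (55).)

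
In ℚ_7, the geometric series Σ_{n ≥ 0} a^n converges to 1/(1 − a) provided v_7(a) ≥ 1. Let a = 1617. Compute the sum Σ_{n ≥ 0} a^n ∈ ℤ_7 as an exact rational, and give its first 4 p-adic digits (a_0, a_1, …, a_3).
Σ a^n = 1/(1 − a) = -1/1616;  first 4 digits = (1, 0, 5, 4)

v_7(a) = 2 ≥ 1, so the series converges in ℤ_7 to 1/(1 − a) = 1/(1 − 1617) = -1/1616. Expand this rational in ℤ_7: compute digits iteratively via d_i = x_i mod 7, x_{i+1} = (x_i − d_i)/7. The first 4 digits are (1, 0, 5, 4).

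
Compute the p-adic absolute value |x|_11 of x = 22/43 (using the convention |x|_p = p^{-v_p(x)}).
|22/43|_11 = 1/11

Step 1 — compute v_11(x) by factoring powers of 11 out of the numerator and denominator: v_11(22/43) = 1. Step 2 — apply |x|_p = p^{-v_p(x)} = 11^{-1} = 1/11.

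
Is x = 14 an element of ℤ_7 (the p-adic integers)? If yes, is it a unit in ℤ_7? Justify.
x ∈ ℤ_7 but not a unit; v_7(x) = 1 > 0

ℤ_7 = {x ∈ ℚ_7 : v_7(x) ≥ 0} and ℤ_7^× = {x ∈ ℤ_7 : v_7(x) = 0}. Here v_7(14) = v_7(num) − v_7(den) = 1; compare against these criteria.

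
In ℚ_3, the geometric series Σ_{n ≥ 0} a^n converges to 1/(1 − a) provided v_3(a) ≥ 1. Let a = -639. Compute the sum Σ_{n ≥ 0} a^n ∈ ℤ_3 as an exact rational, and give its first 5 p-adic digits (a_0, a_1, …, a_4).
Σ a^n = 1/(1 − a) = 1/640;  first 5 digits = (1, 0, 1, 0, 2)

v_3(a) = 2 ≥ 1, so the series converges in ℤ_3 to 1/(1 − a) = 1/(1 − (-639)) = 1/640. Expand this rational in ℤ_3: compute digits iteratively via d_i = x_i mod 3, x_{i+1} = (x_i − d_i)/3. The first 5 digits are (1, 0, 1, 0, 2).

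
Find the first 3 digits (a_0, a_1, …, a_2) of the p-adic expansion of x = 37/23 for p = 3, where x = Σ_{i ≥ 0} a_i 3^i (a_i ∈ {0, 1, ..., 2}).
(a_0, …, a_2) = (2, 0, 1)

v_3(37/23) = 0 (numerator and denominator both coprime to 3), so x ∈ ℤ_3^×. Compute digits iteratively via a_i = x_i mod 3, x_{i+1} = (x_i − a_i)/3, with x_0 = x:
  x_0 = 37/23;  a_0 = 2;  x_1 = (x_0 − 2)/3 = -3/23
  x_1 = -3/23;  a_1 = 0;  x_2 = (x_1 − 0)/3 = -1/23
  x_2 = -1/23;  a_2 = 1;  x_3 = (x_2 − 1)/3 = -8/23
Digits: (2, 0, 1).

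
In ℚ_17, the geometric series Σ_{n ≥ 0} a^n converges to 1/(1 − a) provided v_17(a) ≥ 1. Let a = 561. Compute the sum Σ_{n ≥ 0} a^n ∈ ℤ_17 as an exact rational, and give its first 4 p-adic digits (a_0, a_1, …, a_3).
Σ a^n = 1/(1 − a) = -1/560;  first 4 digits = (1, 16, 2, 12)

v_17(a) = 1 ≥ 1, so the series converges in ℤ_17 to 1/(1 − a) = 1/(1 − 561) = -1/560. Expand this rational in ℤ_17: compute digits iteratively via d_i = x_i mod 17, x_{i+1} = (x_i − d_i)/17. The first 4 digits are (1, 16, 2, 12).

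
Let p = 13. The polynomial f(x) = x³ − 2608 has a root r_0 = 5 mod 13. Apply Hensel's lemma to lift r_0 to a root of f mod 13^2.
r_1 = 135 (mod 169)

Hensel: r_{i+1} = r_i − f(r_i)/f′(r_i) mod 13^{i+2}, where f′(x) = 3x². Iterate:
  r_0 = 5 (mod 13)
  r_1 = 135 (mod 169)
Final: r = 135 with f(r) ≡ 0 mod 13^2.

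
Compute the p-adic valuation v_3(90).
v_3(90) = 2

v_3(n) is the largest exponent k such that 3^k divides n. Factor out: 90 = 3^2 · 10. (Sign doesn't affect v_p.) So v_3(90) = 2.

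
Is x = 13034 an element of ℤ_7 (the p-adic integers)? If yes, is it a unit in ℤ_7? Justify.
x ∈ ℤ_7 but not a unit; v_7(x) = 3 > 0

ℤ_7 = {x ∈ ℚ_7 : v_7(x) ≥ 0} and ℤ_7^× = {x ∈ ℤ_7 : v_7(x) = 0}. Here v_7(13034) = v_7(num) − v_7(den) = 3; compare against these criteria.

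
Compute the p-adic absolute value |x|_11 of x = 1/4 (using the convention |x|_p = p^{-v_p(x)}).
|1/4|_11 = 1

Step 1 — compute v_11(x) by factoring powers of 11 out of the numerator and denominator: v_11(1/4) = 0. Step 2 — apply |x|_p = p^{-v_p(x)} = 11^{0} = 1.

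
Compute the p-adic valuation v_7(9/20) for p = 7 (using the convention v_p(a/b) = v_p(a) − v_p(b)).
v_7(9/20) = 0

Factor powers of 7 from the numerator and denominator of the reduced fraction: 9 = 7^0 · 9 and 20 = 7^0 · 20. Apply v_p(a/b) = v_p(a) − v_p(b): v_7(9/20) = 0 − 0 = 0.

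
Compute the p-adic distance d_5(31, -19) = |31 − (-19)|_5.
d_5(31, -19) = 1/25

Step 1 — x − y = 31 − (-19) = 50. Step 2 — v_5(50) = 2 (factor: 50 = (5^2 · 2); the sign does not affect v_p). Step 3 — |x − y|_5 = 5^{-2} = 1/25.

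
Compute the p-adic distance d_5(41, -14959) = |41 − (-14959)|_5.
d_5(41, -14959) = 1/625

Step 1 — x − y = 41 − (-14959) = 15000. Step 2 — v_5(15000) = 4 (factor: 15000 = (5^4 · 24); the sign does not affect v_p). Step 3 — |x − y|_5 = 5^{-4} = 1/625.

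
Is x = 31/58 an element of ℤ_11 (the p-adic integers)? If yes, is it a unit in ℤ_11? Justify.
x ∈ ℤ_11^× (unit); v_11(x) = 0

ℤ_11 = {x ∈ ℚ_11 : v_11(x) ≥ 0} and ℤ_11^× = {x ∈ ℤ_11 : v_11(x) = 0}. Here v_11(31/58) = v_11(num) − v_11(den) = 0; compare against these criteria.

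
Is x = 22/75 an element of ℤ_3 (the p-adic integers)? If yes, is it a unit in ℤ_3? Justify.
x ∉ ℤ_3 (v_3(x) = -1 < 0)

ℤ_3 = {x ∈ ℚ_3 : v_3(x) ≥ 0} and ℤ_3^× = {x ∈ ℤ_3 : v_3(x) = 0}. Here v_3(22/75) = v_3(num) − v_3(den) = -1; compare against these criteria.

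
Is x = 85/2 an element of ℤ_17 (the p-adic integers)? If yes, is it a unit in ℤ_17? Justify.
x ∈ ℤ_17 but not a unit; v_17(x) = 1 > 0

ℤ_17 = {x ∈ ℚ_17 : v_17(x) ≥ 0} and ℤ_17^× = {x ∈ ℤ_17 : v_17(x) = 0}. Here v_17(85/2) = v_17(num) − v_17(den) = 1; compare against these criteria.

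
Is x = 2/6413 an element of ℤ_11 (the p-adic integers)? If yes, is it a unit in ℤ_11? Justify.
x ∉ ℤ_11 (v_11(x) = -2 < 0)

ℤ_11 = {x ∈ ℚ_11 : v_11(x) ≥ 0} and ℤ_11^× = {x ∈ ℤ_11 : v_11(x) = 0}. Here v_11(2/6413) = v_11(num) − v_11(den) = -2; compare against these criteria.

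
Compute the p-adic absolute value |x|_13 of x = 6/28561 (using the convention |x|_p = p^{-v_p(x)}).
|6/28561|_13 = 28561

Step 1 — compute v_13(x) by factoring powers of 13 out of the numerator and denominator: v_13(6/28561) = -4. Step 2 — apply |x|_p = p^{-v_p(x)} = 13^{4} = 28561.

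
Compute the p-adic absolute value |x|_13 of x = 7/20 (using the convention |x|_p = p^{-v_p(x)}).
|7/20|_13 = 1

Step 1 — compute v_13(x) by factoring powers of 13 out of the numerator and denominator: v_13(7/20) = 0. Step 2 — apply |x|_p = p^{-v_p(x)} = 13^{0} = 1.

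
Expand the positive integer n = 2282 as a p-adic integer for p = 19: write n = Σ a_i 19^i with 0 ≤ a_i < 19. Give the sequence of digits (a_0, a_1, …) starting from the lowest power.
(a_0, a_1, …) = (2, 6, 6)

Repeated division by 19 gives the digits low-to-high: 2282 = 2 + 6·19^1 + 6·19^2. Digit sequence: (2, 6, 6).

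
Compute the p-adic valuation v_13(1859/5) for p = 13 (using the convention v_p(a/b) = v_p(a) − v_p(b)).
v_13(1859/5) = 2

Factor powers of 13 from the numerator and denominator of the reduced fraction: 1859 = 13^2 · 11 and 5 = 13^0 · 5. Apply v_p(a/b) = v_p(a) − v_p(b): v_13(1859/5) = 2 − 0 = 2.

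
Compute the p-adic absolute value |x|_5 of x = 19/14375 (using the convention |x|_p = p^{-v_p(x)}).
|19/14375|_5 = 625

Step 1 — compute v_5(x) by factoring powers of 5 out of the numerator and denominator: v_5(19/14375) = -4. Step 2 — apply |x|_p = p^{-v_p(x)} = 5^{4} = 625.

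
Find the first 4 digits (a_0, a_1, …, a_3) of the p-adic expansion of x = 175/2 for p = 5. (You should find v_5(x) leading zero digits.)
(a_0, …, a_3) = (0, 0, 1, 3)

v_5(175/2) = 2, so a_0 = ... = a_1 = 0. Factor out: x = 5^2 · u with u = 7/2 a unit in ℤ_5. Expand u iteratively via a_{v+i} = u_i mod 5, u_{i+1} = (u_i − a_{v+i})/5:
  u_0 = 7/2;  a_2 = 1;  u_1 = (u_0 − 1)/5 = 1/2
  u_1 = 1/2;  a_3 = 3;  u_2 = (u_1 − 3)/5 = -1/2
Digits: (0, 0, 1, 3).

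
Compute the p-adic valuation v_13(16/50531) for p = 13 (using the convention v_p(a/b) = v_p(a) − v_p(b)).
v_13(16/50531) = -3

Factor powers of 13 from the numerator and denominator of the reduced fraction: 16 = 13^0 · 16 and 50531 = 13^3 · 23. Apply v_p(a/b) = v_p(a) − v_p(b): v_13(16/50531) = 0 − 3 = -3.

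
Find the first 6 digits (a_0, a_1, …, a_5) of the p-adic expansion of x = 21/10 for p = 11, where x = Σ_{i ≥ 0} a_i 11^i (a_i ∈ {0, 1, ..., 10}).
(a_0, …, a_5) = (1, 10, 9, 9, 9, 9)

v_11(21/10) = 0 (numerator and denominator both coprime to 11), so x ∈ ℤ_11^×. Compute digits iteratively via a_i = x_i mod 11, x_{i+1} = (x_i − a_i)/11, with x_0 = x:
  x_0 = 21/10;  a_0 = 1;  x_1 = (x_0 − 1)/11 = 1/10
  x_1 = 1/10;  a_1 = 10;  x_2 = (x_1 − 10)/11 = -9/10
  x_2 = -9/10;  a_2 = 9;  x_3 = (x_2 − 9)/11 = -9/10
  x_3 = -9/10;  a_3 = 9;  x_4 = (x_3 − 9)/11 = -9/10
  x_4 = -9/10;  a_4 = 9;  x_5 = (x_4 − 9)/11 = -9/10
  x_5 = -9/10;  a_5 = 9;  x_6 = (x_5 − 9)/11 = -9/10
Digits: (1, 10, 9, 9, 9, 9).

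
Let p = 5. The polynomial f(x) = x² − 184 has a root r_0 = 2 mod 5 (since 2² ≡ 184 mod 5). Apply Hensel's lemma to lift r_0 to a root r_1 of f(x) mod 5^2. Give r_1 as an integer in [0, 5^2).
r_1 = 22 (mod 25)

Hensel's recurrence: r_{i+1} = r_i − f(r_i)·(f′(r_i))^{-1} mod 5^{i+2}, with f′(x) = 2x. Iterate:
  r_0 = 2 (mod 5)
  r_1 = 22 (mod 25)
Final: r_1 = 22, and one checks f(r_1) ≡ 0 mod 5^2.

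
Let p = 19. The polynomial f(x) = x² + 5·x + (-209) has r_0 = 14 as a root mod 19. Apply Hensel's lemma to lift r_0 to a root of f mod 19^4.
r_3 = 94463 (mod 130321)

Hensel: r_{i+1} = r_i − f(r_i)·(f′(r_i))^{-1} mod 19^{i+2}, f′(x) = 2x + 5. Iterate:
  r_0 = 14 (mod 19)
  r_1 = 242 (mod 361)
  r_2 = 5296 (mod 6859)
  r_3 = 94463 (mod 130321)
Final: r = 94463 satisfies f(r) ≡ 0 mod 19^4.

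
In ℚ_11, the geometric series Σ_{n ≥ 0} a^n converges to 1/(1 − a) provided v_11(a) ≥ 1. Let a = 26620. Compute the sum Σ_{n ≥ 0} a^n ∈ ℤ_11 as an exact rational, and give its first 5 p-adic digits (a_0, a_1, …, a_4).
Σ a^n = 1/(1 − a) = -1/26619;  first 5 digits = (1, 0, 0, 9, 1)

v_11(a) = 3 ≥ 1, so the series converges in ℤ_11 to 1/(1 − a) = 1/(1 − 26620) = -1/26619. Expand this rational in ℤ_11: compute digits iteratively via d_i = x_i mod 11, x_{i+1} = (x_i − d_i)/11. The first 5 digits are (1, 0, 0, 9, 1).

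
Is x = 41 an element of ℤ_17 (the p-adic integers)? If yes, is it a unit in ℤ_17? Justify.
x ∈ ℤ_17^× (unit); v_17(x) = 0

ℤ_17 = {x ∈ ℚ_17 : v_17(x) ≥ 0} and ℤ_17^× = {x ∈ ℤ_17 : v_17(x) = 0}. Here v_17(41) = v_17(num) − v_17(den) = 0; compare against these criteria.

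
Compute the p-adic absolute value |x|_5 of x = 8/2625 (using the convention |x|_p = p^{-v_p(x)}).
|8/2625|_5 = 125

Step 1 — compute v_5(x) by factoring powers of 5 out of the numerator and denominator: v_5(8/2625) = -3. Step 2 — apply |x|_p = p^{-v_p(x)} = 5^{3} = 125.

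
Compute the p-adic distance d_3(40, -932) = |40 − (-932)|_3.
d_3(40, -932) = 1/243

Step 1 — x − y = 40 − (-932) = 972. Step 2 — v_3(972) = 5 (factor: 972 = (3^5 · 4); the sign does not affect v_p). Step 3 — |x − y|_3 = 3^{-5} = 1/243.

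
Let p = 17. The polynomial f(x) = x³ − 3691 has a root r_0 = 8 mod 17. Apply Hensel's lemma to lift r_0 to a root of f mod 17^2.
r_1 = 8 (mod 289)

Hensel: r_{i+1} = r_i − f(r_i)/f′(r_i) mod 17^{i+2}, where f′(x) = 3x². Iterate:
  r_0 = 8 (mod 17)
  r_1 = 8 (mod 289)
Final: r = 8 with f(r) ≡ 0 mod 17^2.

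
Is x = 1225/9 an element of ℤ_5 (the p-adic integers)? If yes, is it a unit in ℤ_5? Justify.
x ∈ ℤ_5 but not a unit; v_5(x) = 2 > 0

ℤ_5 = {x ∈ ℚ_5 : v_5(x) ≥ 0} and ℤ_5^× = {x ∈ ℤ_5 : v_5(x) = 0}. Here v_5(1225/9) = v_5(num) − v_5(den) = 2; compare against these criteria.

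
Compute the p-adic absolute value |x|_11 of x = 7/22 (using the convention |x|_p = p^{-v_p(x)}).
|7/22|_11 = 11

Step 1 — compute v_11(x) by factoring powers of 11 out of the numerator and denominator: v_11(7/22) = -1. Step 2 — apply |x|_p = p^{-v_p(x)} = 11^{1} = 11.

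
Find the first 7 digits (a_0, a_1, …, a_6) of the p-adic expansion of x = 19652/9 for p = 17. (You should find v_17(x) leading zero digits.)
(a_0, …, a_6) = (0, 0, 0, 8, 9, 7, 9)

v_17(19652/9) = 3, so a_0 = ... = a_2 = 0. Factor out: x = 17^3 · u with u = 4/9 a unit in ℤ_17. Expand u iteratively via a_{v+i} = u_i mod 17, u_{i+1} = (u_i − a_{v+i})/17:
  u_0 = 4/9;  a_3 = 8;  u_1 = (u_0 − 8)/17 = -4/9
  u_1 = -4/9;  a_4 = 9;  u_2 = (u_1 − 9)/17 = -5/9
  u_2 = -5/9;  a_5 = 7;  u_3 = (u_2 − 7)/17 = -4/9
  u_3 = -4/9;  a_6 = 9;  u_4 = (u_3 − 9)/17 = -5/9
Digits: (0, 0, 0, 8, 9, 7, 9).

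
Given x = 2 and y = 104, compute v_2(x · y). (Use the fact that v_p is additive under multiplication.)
v_2(208) = 4

v_p(x) = 1 (factor: 2 = 2^1 · 1); v_p(y) = 3 (factor: 104 = 2^3 · 13). Additivity: v_p(xy) = v_p(x) + v_p(y) = 1 + 3 = 4. (Direct check: xy = 208 = 2^4 · (13).)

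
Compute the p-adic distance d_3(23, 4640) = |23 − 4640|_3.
d_3(23, 4640) = 1/243

Step 1 — x − y = 23 − 4640 = -4617. Step 2 — v_3(-4617) = 5 (factor: -4617 = −(3^5 · 19); the sign does not affect v_p). Step 3 — |x − y|_3 = 3^{-5} = 1/243.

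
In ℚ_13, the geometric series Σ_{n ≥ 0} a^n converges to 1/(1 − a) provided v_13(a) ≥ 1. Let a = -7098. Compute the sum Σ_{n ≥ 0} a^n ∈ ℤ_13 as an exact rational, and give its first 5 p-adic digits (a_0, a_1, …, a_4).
Σ a^n = 1/(1 − a) = 1/7099;  first 5 digits = (1, 0, 10, 9, 8)

v_13(a) = 2 ≥ 1, so the series converges in ℤ_13 to 1/(1 − a) = 1/(1 − (-7098)) = 1/7099. Expand this rational in ℤ_13: compute digits iteratively via d_i = x_i mod 13, x_{i+1} = (x_i − d_i)/13. The first 5 digits are (1, 0, 10, 9, 8).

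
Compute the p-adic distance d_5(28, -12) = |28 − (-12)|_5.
d_5(28, -12) = 1/5

Step 1 — x − y = 28 − (-12) = 40. Step 2 — v_5(40) = 1 (factor: 40 = (5^1 · 8); the sign does not affect v_p). Step 3 — |x − y|_5 = 5^{-1} = 1/5.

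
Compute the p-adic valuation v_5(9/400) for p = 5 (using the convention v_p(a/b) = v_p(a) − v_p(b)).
v_5(9/400) = -2

Factor powers of 5 from the numerator and denominator of the reduced fraction: 9 = 5^0 · 9 and 400 = 5^2 · 16. Apply v_p(a/b) = v_p(a) − v_p(b): v_5(9/400) = 0 − 2 = -2.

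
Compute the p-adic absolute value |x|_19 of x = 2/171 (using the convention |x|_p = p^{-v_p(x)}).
|2/171|_19 = 19

Step 1 — compute v_19(x) by factoring powers of 19 out of the numerator and denominator: v_19(2/171) = -1. Step 2 — apply |x|_p = p^{-v_p(x)} = 19^{1} = 19.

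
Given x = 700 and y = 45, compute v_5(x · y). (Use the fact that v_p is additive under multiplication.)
v_5(31500) = 3

v_p(x) = 2 (factor: 700 = 5^2 · 28); v_p(y) = 1 (factor: 45 = 5^1 · 9). Additivity: v_p(xy) = v_p(x) + v_p(y) = 2 + 1 = 3. (Direct check: xy = 31500 = 5^3 · (252).)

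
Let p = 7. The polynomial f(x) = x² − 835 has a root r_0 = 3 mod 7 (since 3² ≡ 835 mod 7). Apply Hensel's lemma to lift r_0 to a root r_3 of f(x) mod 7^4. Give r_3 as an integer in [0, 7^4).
r_3 = 647 (mod 2401)

Hensel's recurrence: r_{i+1} = r_i − f(r_i)·(f′(r_i))^{-1} mod 7^{i+2}, with f′(x) = 2x. Iterate:
  r_0 = 3 (mod 7)
  r_1 = 10 (mod 49)
  r_2 = 304 (mod 343)
  r_3 = 647 (mod 2401)
Final: r_3 = 647, and one checks f(r_3) ≡ 0 mod 7^4.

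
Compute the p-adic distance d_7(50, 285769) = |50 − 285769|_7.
d_7(50, 285769) = 1/16807

Step 1 — x − y = 50 − 285769 = -285719. Step 2 — v_7(-285719) = 5 (factor: -285719 = −(7^5 · 17); the sign does not affect v_p). Step 3 — |x − y|_7 = 7^{-5} = 1/16807.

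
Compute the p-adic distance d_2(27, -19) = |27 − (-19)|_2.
d_2(27, -19) = 1/2

Step 1 — x − y = 27 − (-19) = 46. Step 2 — v_2(46) = 1 (factor: 46 = (2^1 · 23); the sign does not affect v_p). Step 3 — |x − y|_2 = 2^{-1} = 1/2.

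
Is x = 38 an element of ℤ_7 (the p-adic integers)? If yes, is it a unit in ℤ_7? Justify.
x ∈ ℤ_7^× (unit); v_7(x) = 0

ℤ_7 = {x ∈ ℚ_7 : v_7(x) ≥ 0} and ℤ_7^× = {x ∈ ℤ_7 : v_7(x) = 0}. Here v_7(38) = v_7(num) − v_7(den) = 0; compare against these criteria.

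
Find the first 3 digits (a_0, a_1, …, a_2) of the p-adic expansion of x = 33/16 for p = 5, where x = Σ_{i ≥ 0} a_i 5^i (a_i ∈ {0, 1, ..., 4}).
(a_0, …, a_2) = (3, 2, 3)

v_5(33/16) = 0 (numerator and denominator both coprime to 5), so x ∈ ℤ_5^×. Compute digits iteratively via a_i = x_i mod 5, x_{i+1} = (x_i − a_i)/5, with x_0 = x:
  x_0 = 33/16;  a_0 = 3;  x_1 = (x_0 − 3)/5 = -3/16
  x_1 = -3/16;  a_1 = 2;  x_2 = (x_1 − 2)/5 = -7/16
  x_2 = -7/16;  a_2 = 3;  x_3 = (x_2 − 3)/5 = -11/16
Digits: (3, 2, 3).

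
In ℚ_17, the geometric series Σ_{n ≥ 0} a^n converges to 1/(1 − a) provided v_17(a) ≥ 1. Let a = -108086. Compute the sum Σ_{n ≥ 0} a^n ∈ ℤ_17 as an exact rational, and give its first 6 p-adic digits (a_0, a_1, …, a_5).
Σ a^n = 1/(1 − a) = 1/108087;  first 6 digits = (1, 0, 0, 12, 15, 16)

v_17(a) = 3 ≥ 1, so the series converges in ℤ_17 to 1/(1 − a) = 1/(1 − (-108086)) = 1/108087. Expand this rational in ℤ_17: compute digits iteratively via d_i = x_i mod 17, x_{i+1} = (x_i − d_i)/17. The first 6 digits are (1, 0, 0, 12, 15, 16).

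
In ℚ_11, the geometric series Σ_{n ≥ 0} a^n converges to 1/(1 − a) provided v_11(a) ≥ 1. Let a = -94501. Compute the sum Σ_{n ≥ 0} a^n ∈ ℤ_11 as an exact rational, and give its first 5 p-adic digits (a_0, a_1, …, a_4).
Σ a^n = 1/(1 − a) = 1/94502;  first 5 digits = (1, 0, 0, 6, 4)

v_11(a) = 3 ≥ 1, so the series converges in ℤ_11 to 1/(1 − a) = 1/(1 − (-94501)) = 1/94502. Expand this rational in ℤ_11: compute digits iteratively via d_i = x_i mod 11, x_{i+1} = (x_i − d_i)/11. The first 5 digits are (1, 0, 0, 6, 4).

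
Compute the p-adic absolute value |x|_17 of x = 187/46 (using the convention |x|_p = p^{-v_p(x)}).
|187/46|_17 = 1/17

Step 1 — compute v_17(x) by factoring powers of 17 out of the numerator and denominator: v_17(187/46) = 1. Step 2 — apply |x|_p = p^{-v_p(x)} = 17^{-1} = 1/17.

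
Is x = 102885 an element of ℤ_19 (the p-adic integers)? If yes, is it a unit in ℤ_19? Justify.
x ∈ ℤ_19 but not a unit; v_19(x) = 3 > 0

ℤ_19 = {x ∈ ℚ_19 : v_19(x) ≥ 0} and ℤ_19^× = {x ∈ ℤ_19 : v_19(x) = 0}. Here v_19(102885) = v_19(num) − v_19(den) = 3; compare against these criteria.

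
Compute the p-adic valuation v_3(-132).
v_3(-132) = 1

v_3(n) is the largest exponent k such that 3^k divides n. Factor out: -132 = -3^1 · 44. (Sign doesn't affect v_p.) So v_3(-132) = 1.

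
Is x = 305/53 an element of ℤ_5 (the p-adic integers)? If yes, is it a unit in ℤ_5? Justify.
x ∈ ℤ_5 but not a unit; v_5(x) = 1 > 0

ℤ_5 = {x ∈ ℚ_5 : v_5(x) ≥ 0} and ℤ_5^× = {x ∈ ℤ_5 : v_5(x) = 0}. Here v_5(305/53) = v_5(num) − v_5(den) = 1; compare against these criteria.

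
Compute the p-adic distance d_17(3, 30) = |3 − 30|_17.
d_17(3, 30) = 1

Step 1 — x − y = 3 − 30 = -27. Step 2 — v_17(-27) = 0 (factor: -27 = −(17^0 · 27); the sign does not affect v_p). Step 3 — |x − y|_17 = 17^{0} = 1.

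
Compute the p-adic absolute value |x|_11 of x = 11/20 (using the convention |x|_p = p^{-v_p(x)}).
|11/20|_11 = 1/11

Step 1 — compute v_11(x) by factoring powers of 11 out of the numerator and denominator: v_11(11/20) = 1. Step 2 — apply |x|_p = p^{-v_p(x)} = 11^{-1} = 1/11.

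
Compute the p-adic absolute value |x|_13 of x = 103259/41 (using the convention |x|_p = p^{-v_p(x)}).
|103259/41|_13 = 1/2197

Step 1 — compute v_13(x) by factoring powers of 13 out of the numerator and denominator: v_13(103259/41) = 3. Step 2 — apply |x|_p = p^{-v_p(x)} = 13^{-3} = 1/2197.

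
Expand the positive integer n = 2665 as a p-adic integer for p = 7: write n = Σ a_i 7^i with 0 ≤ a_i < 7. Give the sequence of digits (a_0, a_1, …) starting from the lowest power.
(a_0, a_1, …) = (5, 2, 5, 0, 1)

Repeated division by 7 gives the digits low-to-high: 2665 = 5 + 2·7^1 + 5·7^2 + 1·7^4. Digit sequence: (5, 2, 5, 0, 1).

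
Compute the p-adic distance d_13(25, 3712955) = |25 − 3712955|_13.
d_13(25, 3712955) = 1/371293

Step 1 — x − y = 25 − 3712955 = -3712930. Step 2 — v_13(-3712930) = 5 (factor: -3712930 = −(13^5 · 10); the sign does not affect v_p). Step 3 — |x − y|_13 = 13^{-5} = 1/371293.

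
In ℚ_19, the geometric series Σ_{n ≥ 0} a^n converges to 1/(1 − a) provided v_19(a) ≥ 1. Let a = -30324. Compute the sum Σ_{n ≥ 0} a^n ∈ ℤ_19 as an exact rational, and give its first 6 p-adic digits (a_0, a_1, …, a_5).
Σ a^n = 1/(1 − a) = 1/30325;  first 6 digits = (1, 0, 11, 14, 6, 10)

v_19(a) = 2 ≥ 1, so the series converges in ℤ_19 to 1/(1 − a) = 1/(1 − (-30324)) = 1/30325. Expand this rational in ℤ_19: compute digits iteratively via d_i = x_i mod 19, x_{i+1} = (x_i − d_i)/19. The first 6 digits are (1, 0, 11, 14, 6, 10).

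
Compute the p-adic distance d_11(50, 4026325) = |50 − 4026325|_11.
d_11(50, 4026325) = 1/161051

Step 1 — x − y = 50 − 4026325 = -4026275. Step 2 — v_11(-4026275) = 5 (factor: -4026275 = −(11^5 · 25); the sign does not affect v_p). Step 3 — |x − y|_11 = 11^{-5} = 1/161051.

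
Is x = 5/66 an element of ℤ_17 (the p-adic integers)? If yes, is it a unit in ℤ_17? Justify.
x ∈ ℤ_17^× (unit); v_17(x) = 0

ℤ_17 = {x ∈ ℚ_17 : v_17(x) ≥ 0} and ℤ_17^× = {x ∈ ℤ_17 : v_17(x) = 0}. Here v_17(5/66) = v_17(num) − v_17(den) = 0; compare against these criteria.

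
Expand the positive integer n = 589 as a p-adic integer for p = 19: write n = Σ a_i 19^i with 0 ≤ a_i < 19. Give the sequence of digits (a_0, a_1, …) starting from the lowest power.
(a_0, a_1, …) = (0, 12, 1)

Repeated division by 19 gives the digits low-to-high: 589 = 12·19^1 + 1·19^2. Digit sequence: (0, 12, 1).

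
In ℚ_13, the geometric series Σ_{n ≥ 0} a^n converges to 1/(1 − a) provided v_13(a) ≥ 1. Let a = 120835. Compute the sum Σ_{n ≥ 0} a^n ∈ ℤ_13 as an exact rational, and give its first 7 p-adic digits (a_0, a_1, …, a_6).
Σ a^n = 1/(1 − a) = -1/120834;  first 7 digits = (1, 0, 0, 3, 4, 0, 9)

v_13(a) = 3 ≥ 1, so the series converges in ℤ_13 to 1/(1 − a) = 1/(1 − 120835) = -1/120834. Expand this rational in ℤ_13: compute digits iteratively via d_i = x_i mod 13, x_{i+1} = (x_i − d_i)/13. The first 7 digits are (1, 0, 0, 3, 4, 0, 9).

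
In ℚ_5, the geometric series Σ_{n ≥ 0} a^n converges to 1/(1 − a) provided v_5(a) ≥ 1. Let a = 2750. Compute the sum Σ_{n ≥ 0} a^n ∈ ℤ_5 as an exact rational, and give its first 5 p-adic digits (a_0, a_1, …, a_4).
Σ a^n = 1/(1 − a) = -1/2749;  first 5 digits = (1, 0, 0, 2, 4)

v_5(a) = 3 ≥ 1, so the series converges in ℤ_5 to 1/(1 − a) = 1/(1 − 2750) = -1/2749. Expand this rational in ℤ_5: compute digits iteratively via d_i = x_i mod 5, x_{i+1} = (x_i − d_i)/5. The first 5 digits are (1, 0, 0, 2, 4).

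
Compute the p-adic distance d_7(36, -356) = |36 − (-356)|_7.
d_7(36, -356) = 1/49

Step 1 — x − y = 36 − (-356) = 392. Step 2 — v_7(392) = 2 (factor: 392 = (7^2 · 8); the sign does not affect v_p). Step 3 — |x − y|_7 = 7^{-2} = 1/49.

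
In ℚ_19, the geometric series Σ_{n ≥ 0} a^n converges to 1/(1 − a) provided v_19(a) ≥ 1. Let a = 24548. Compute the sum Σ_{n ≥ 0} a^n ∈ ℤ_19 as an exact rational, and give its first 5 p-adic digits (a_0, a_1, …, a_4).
Σ a^n = 1/(1 − a) = -1/24547;  first 5 digits = (1, 0, 11, 3, 7)

v_19(a) = 2 ≥ 1, so the series converges in ℤ_19 to 1/(1 − a) = 1/(1 − 24548) = -1/24547. Expand this rational in ℤ_19: compute digits iteratively via d_i = x_i mod 19, x_{i+1} = (x_i − d_i)/19. The first 5 digits are (1, 0, 11, 3, 7).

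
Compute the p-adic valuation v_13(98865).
v_13(98865) = 3

v_13(n) is the largest exponent k such that 13^k divides n. Factor out: 98865 = 13^3 · 45. (Sign doesn't affect v_p.) So v_13(98865) = 3.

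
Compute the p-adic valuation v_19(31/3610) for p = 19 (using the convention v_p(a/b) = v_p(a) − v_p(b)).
v_19(31/3610) = -2

Factor powers of 19 from the numerator and denominator of the reduced fraction: 31 = 19^0 · 31 and 3610 = 19^2 · 10. Apply v_p(a/b) = v_p(a) − v_p(b): v_19(31/3610) = 0 − 2 = -2.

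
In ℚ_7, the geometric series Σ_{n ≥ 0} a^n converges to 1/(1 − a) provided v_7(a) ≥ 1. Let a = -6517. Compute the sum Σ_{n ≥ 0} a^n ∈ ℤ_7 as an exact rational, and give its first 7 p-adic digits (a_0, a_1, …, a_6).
Σ a^n = 1/(1 − a) = 1/6518;  first 7 digits = (1, 0, 0, 2, 4, 6, 3)

v_7(a) = 3 ≥ 1, so the series converges in ℤ_7 to 1/(1 − a) = 1/(1 − (-6517)) = 1/6518. Expand this rational in ℤ_7: compute digits iteratively via d_i = x_i mod 7, x_{i+1} = (x_i − d_i)/7. The first 7 digits are (1, 0, 0, 2, 4, 6, 3).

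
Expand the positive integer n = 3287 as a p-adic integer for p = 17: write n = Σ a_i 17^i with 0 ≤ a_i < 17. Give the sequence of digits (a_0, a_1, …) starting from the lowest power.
(a_0, a_1, …) = (6, 6, 11)

Repeated division by 17 gives the digits low-to-high: 3287 = 6 + 6·17^1 + 11·17^2. Digit sequence: (6, 6, 11).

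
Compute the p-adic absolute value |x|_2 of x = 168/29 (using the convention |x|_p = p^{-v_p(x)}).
|168/29|_2 = 1/8

Step 1 — compute v_2(x) by factoring powers of 2 out of the numerator and denominator: v_2(168/29) = 3. Step 2 — apply |x|_p = p^{-v_p(x)} = 2^{-3} = 1/8.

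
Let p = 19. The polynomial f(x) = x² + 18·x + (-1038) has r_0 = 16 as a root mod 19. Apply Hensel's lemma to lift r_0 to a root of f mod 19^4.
r_3 = 97828 (mod 130321)

Hensel: r_{i+1} = r_i − f(r_i)·(f′(r_i))^{-1} mod 19^{i+2}, f′(x) = 2x + 18. Iterate:
  r_0 = 16 (mod 19)
  r_1 = 358 (mod 361)
  r_2 = 1802 (mod 6859)
  r_3 = 97828 (mod 130321)
Final: r = 97828 satisfies f(r) ≡ 0 mod 19^4.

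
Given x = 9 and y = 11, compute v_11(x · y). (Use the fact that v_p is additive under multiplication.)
v_11(99) = 1

v_p(x) = 0 (factor: 9 = 11^0 · 9); v_p(y) = 1 (factor: 11 = 11^1 · 1). Additivity: v_p(xy) = v_p(x) + v_p(y) = 0 + 1 = 1. (Direct check: xy = 99 = 11^1 · (9).)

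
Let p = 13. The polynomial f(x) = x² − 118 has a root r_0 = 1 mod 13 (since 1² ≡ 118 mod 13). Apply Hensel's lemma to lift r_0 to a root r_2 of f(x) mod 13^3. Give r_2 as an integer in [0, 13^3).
r_2 = 820 (mod 2197)

Hensel's recurrence: r_{i+1} = r_i − f(r_i)·(f′(r_i))^{-1} mod 13^{i+2}, with f′(x) = 2x. Iterate:
  r_0 = 1 (mod 13)
  r_1 = 144 (mod 169)
  r_2 = 820 (mod 2197)
Final: r_2 = 820, and one checks f(r_2) ≡ 0 mod 13^3.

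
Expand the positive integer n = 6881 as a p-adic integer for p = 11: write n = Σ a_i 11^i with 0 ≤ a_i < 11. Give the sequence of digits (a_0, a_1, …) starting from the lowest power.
(a_0, a_1, …) = (6, 9, 1, 5)

Repeated division by 11 gives the digits low-to-high: 6881 = 6 + 9·11^1 + 1·11^2 + 5·11^3. Digit sequence: (6, 9, 1, 5).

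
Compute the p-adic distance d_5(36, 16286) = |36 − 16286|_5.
d_5(36, 16286) = 1/625

Step 1 — x − y = 36 − 16286 = -16250. Step 2 — v_5(-16250) = 4 (factor: -16250 = −(5^4 · 26); the sign does not affect v_p). Step 3 — |x − y|_5 = 5^{-4} = 1/625.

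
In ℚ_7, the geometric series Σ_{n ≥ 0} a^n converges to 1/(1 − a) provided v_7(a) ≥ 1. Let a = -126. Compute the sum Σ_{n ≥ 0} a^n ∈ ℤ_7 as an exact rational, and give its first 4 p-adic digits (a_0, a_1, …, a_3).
Σ a^n = 1/(1 − a) = 1/127;  first 4 digits = (1, 3, 6, 2)

v_7(a) = 1 ≥ 1, so the series converges in ℤ_7 to 1/(1 − a) = 1/(1 − (-126)) = 1/127. Expand this rational in ℤ_7: compute digits iteratively via d_i = x_i mod 7, x_{i+1} = (x_i − d_i)/7. The first 4 digits are (1, 3, 6, 2).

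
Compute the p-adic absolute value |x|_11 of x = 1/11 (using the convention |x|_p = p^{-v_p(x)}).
|1/11|_11 = 11

Step 1 — compute v_11(x) by factoring powers of 11 out of the numerator and denominator: v_11(1/11) = -1. Step 2 — apply |x|_p = p^{-v_p(x)} = 11^{1} = 11.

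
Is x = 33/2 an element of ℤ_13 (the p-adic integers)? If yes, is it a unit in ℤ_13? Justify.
x ∈ ℤ_13^× (unit); v_13(x) = 0

ℤ_13 = {x ∈ ℚ_13 : v_13(x) ≥ 0} and ℤ_13^× = {x ∈ ℤ_13 : v_13(x) = 0}. Here v_13(33/2) = v_13(num) − v_13(den) = 0; compare against these criteria.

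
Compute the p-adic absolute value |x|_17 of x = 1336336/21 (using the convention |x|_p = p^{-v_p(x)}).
|1336336/21|_17 = 1/83521

Step 1 — compute v_17(x) by factoring powers of 17 out of the numerator and denominator: v_17(1336336/21) = 4. Step 2 — apply |x|_p = p^{-v_p(x)} = 17^{-4} = 1/83521.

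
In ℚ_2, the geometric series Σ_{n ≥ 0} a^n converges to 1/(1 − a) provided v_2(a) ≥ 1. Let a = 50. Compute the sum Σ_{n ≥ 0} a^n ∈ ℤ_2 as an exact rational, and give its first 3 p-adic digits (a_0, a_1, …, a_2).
Σ a^n = 1/(1 − a) = -1/49;  first 3 digits = (1, 1, 1)

v_2(a) = 1 ≥ 1, so the series converges in ℤ_2 to 1/(1 − a) = 1/(1 − 50) = -1/49. Expand this rational in ℤ_2: compute digits iteratively via d_i = x_i mod 2, x_{i+1} = (x_i − d_i)/2. The first 3 digits are (1, 1, 1).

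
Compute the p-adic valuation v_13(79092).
v_13(79092) = 3

v_13(n) is the largest exponent k such that 13^k divides n. Factor out: 79092 = 13^3 · 36. (Sign doesn't affect v_p.) So v_13(79092) = 3.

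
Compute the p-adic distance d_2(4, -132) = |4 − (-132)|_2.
d_2(4, -132) = 1/8

Step 1 — x − y = 4 − (-132) = 136. Step 2 — v_2(136) = 3 (factor: 136 = (2^3 · 17); the sign does not affect v_p). Step 3 — |x − y|_2 = 2^{-3} = 1/8.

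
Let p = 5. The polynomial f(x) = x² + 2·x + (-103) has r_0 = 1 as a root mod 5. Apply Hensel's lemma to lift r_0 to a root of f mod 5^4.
r_3 = 26 (mod 625)

Hensel: r_{i+1} = r_i − f(r_i)·(f′(r_i))^{-1} mod 5^{i+2}, f′(x) = 2x + 2. Iterate:
  r_0 = 1 (mod 5)
  r_1 = 1 (mod 25)
  r_2 = 26 (mod 125)
  r_3 = 26 (mod 625)
Final: r = 26 satisfies f(r) ≡ 0 mod 5^4.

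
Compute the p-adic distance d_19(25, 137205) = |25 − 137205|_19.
d_19(25, 137205) = 1/6859

Step 1 — x − y = 25 − 137205 = -137180. Step 2 — v_19(-137180) = 3 (factor: -137180 = −(19^3 · 20); the sign does not affect v_p). Step 3 — |x − y|_19 = 19^{-3} = 1/6859.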